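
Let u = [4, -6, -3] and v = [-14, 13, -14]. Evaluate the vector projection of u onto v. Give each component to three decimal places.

(2.296, -2.132, 2.296)

u · v = 4·(-14) + (-6)·13 + (-3)·(-14) = -56 - 78 + 42 = -92
|v|² = 196 + 169 + 196 = 561
proj_v u = (-92/561) · (-14, 13, -14) ≈ (2.296, -2.132, 2.296)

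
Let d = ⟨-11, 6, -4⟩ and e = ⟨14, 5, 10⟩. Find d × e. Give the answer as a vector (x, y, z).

(80, 54, -139)

i: 6·10 - (-4)·5 = 60 - (-20) = 80
j: (-4)·14 - (-11)·10 = -56 - (-110) = 54
k: (-11)·5 - 6·14 = -55 - 84 = -139
d × e = (80, 54, -139)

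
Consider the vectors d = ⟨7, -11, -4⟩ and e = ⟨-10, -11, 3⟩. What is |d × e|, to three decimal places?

203.123

i: (-11)·3 - (-4)·(-11) = -33 - 44 = -77
j: (-4)·(-10) - 7·3 = 40 - 21 = 19
k: 7·(-11) - (-11)·(-10) = -77 - 110 = -187
d × e = (-77, 19, -187)
|d × e| = √((-77)² + 19² + (-187)²) = √41259 ≈ 203.1231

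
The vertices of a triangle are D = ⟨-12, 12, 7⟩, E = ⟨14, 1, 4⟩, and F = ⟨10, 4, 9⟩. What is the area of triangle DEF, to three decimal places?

DE = (26, -11, -3),  DF = (22, -8, 2)
i: (-11)·2 - (-3)·(-8) = -22 - 24 = -46
j: (-3)·22 - 26·2 = -66 - 52 = -118
k: 26·(-8) - (-11)·22 = -208 - (-242) = 34
DE × DF = (-46, -118, 34)
|DE × DF| = √17196 ≈ 131.1335
area = ½ · 131.1335 ≈ 65.567

65.567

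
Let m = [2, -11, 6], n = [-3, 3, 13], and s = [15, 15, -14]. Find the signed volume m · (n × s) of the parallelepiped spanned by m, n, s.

-2697

n × s:
i: 3·(-14) - 13·15 = -42 - 195 = -237
j: 13·15 - (-3)·(-14) = 195 - 42 = 153
k: (-3)·15 - 3·15 = -45 - 45 = -90
n × s = (-237, 153, -90)
m · (n × s) = 2·(-237) + (-11)·153 + 6·(-90) = -474 - 1683 - 540 = -2697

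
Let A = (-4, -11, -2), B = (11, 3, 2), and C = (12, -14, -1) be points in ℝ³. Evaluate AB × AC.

AB = (15, 14, 4)
AC = (16, -3, 1)
i: 14·1 - 4·(-3) = 14 - (-12) = 26
j: 4·16 - 15·1 = 64 - 15 = 49
k: 15·(-3) - 14·16 = -45 - 224 = -269
AB × AC = (26, 49, -269)

(26, 49, -269)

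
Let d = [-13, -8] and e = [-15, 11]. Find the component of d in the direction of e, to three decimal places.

d · e = (-13)·(-15) + (-8)·11 = 195 - 88 = 107
|e| = √(225 + 121) = √346 ≈ 18.6011
comp_e d = 107 / √346 ≈ 5.752

5.752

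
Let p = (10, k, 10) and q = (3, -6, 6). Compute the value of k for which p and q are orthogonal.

p · q = 10·3 + k·(-6) + 10·6 = 90 - 6k
Set equal to 0: -6k = -90, so k = 15.

15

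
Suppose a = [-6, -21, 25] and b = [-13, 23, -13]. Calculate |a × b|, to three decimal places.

i: (-21)·(-13) - 25·23 = 273 - 575 = -302
j: 25·(-13) - (-6)·(-13) = -325 - 78 = -403
k: (-6)·23 - (-21)·(-13) = -138 - 273 = -411
a × b = (-302, -403, -411)
|a × b| = √((-302)² + (-403)² + (-411)²) = √422534 ≈ 650.0262

650.026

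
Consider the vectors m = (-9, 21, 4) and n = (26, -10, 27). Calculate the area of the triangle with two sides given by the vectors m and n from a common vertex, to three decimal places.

417.371

i: 21·27 - 4·(-10) = 567 - (-40) = 607
j: 4·26 - (-9)·27 = 104 - (-243) = 347
k: (-9)·(-10) - 21·26 = 90 - 546 = -456
m × n = (607, 347, -456)
|m × n| = √(607² + 347² + (-456)²) = √696794 ≈ 834.7419
area = ½ · 834.7419 ≈ 417.371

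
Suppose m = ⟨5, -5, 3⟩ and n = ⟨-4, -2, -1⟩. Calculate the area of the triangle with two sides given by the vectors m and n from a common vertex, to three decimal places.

16.355

i: (-5)·(-1) - 3·(-2) = 5 - (-6) = 11
j: 3·(-4) - 5·(-1) = -12 - (-5) = -7
k: 5·(-2) - (-5)·(-4) = -10 - 20 = -30
m × n = (11, -7, -30)
|m × n| = √(11² + (-7)² + (-30)²) = √1070 ≈ 32.7109
area = ½ · 32.7109 ≈ 16.355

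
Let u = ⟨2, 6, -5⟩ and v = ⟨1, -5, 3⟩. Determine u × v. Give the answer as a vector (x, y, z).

(-7, -11, -16)

i: 6·3 - (-5)·(-5) = 18 - 25 = -7
j: (-5)·1 - 2·3 = -5 - 6 = -11
k: 2·(-5) - 6·1 = -10 - 6 = -16
u × v = (-7, -11, -16)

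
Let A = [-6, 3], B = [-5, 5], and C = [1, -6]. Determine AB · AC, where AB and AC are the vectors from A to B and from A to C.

-11

AB = B − A = (1, 2)
AC = C − A = (7, -9)
AB · AC = 1·7 + 2·(-9) = 7 - 18 = -11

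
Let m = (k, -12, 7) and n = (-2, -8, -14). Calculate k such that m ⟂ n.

-1

m · n = k·(-2) + (-12)·(-8) + 7·(-14) = -2 - 2k
Set equal to 0: -2k = 2, so k = -1.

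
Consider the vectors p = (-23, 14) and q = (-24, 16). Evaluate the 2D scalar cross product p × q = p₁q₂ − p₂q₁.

(-23)·16 - 14·(-24) = -368 - (-336) = -32

-32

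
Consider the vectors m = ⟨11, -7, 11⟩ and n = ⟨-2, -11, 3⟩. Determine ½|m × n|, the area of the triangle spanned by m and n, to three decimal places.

i: (-7)·3 - 11·(-11) = -21 - (-121) = 100
j: 11·(-2) - 11·3 = -22 - 33 = -55
k: 11·(-11) - (-7)·(-2) = -121 - 14 = -135
m × n = (100, -55, -135)
|m × n| = √(100² + (-55)² + (-135)²) = √31250 ≈ 176.7767
area = ½ · 176.7767 ≈ 88.388

88.388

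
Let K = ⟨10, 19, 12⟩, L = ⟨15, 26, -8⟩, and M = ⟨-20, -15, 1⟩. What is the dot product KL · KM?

-168

KL = L − K = (5, 7, -20)
KM = M − K = (-30, -34, -11)
KL · KM = 5·(-30) + 7·(-34) + (-20)·(-11) = -150 - 238 + 220 = -168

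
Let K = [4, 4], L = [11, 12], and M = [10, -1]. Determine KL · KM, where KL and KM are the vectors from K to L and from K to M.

KL = L − K = (7, 8)
KM = M − K = (6, -5)
KL · KM = 7·6 + 8·(-5) = 42 - 40 = 2

2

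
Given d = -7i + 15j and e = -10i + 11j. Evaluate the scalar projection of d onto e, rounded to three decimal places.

15.808

d · e = (-7)·(-10) + 15·11 = 70 + 165 = 235
|e| = √(100 + 121) = √221 ≈ 14.8661
comp_e d = 235 / √221 ≈ 15.808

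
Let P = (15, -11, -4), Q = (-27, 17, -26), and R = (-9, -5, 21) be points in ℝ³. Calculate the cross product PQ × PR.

PQ = (-42, 28, -22)
PR = (-24, 6, 25)
i: 28·25 - (-22)·6 = 700 - (-132) = 832
j: (-22)·(-24) - (-42)·25 = 528 - (-1050) = 1578
k: (-42)·6 - 28·(-24) = -252 - (-672) = 420
PQ × PR = (832, 1578, 420)

(832, 1578, 420)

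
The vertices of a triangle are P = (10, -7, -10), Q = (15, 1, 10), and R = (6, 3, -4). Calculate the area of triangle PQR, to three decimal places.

PQ = (5, 8, 20),  PR = (-4, 10, 6)
i: 8·6 - 20·10 = 48 - 200 = -152
j: 20·(-4) - 5·6 = -80 - 30 = -110
k: 5·10 - 8·(-4) = 50 - (-32) = 82
PQ × PR = (-152, -110, 82)
|PQ × PR| = √41928 ≈ 204.7633
area = ½ · 204.7633 ≈ 102.382

102.382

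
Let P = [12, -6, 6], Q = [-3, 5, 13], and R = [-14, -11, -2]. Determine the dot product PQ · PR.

279

PQ = Q − P = (-15, 11, 7)
PR = R − P = (-26, -5, -8)
PQ · PR = (-15)·(-26) + 11·(-5) + 7·(-8) = 390 - 55 - 56 = 279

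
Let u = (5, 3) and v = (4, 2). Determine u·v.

26

u · v = 5·4 + 3·2 = 20 + 6 = 26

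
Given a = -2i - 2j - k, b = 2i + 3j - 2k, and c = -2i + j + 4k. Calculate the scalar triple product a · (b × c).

-28

b × c:
i: 3·4 - (-2)·1 = 12 - (-2) = 14
j: (-2)·(-2) - 2·4 = 4 - 8 = -4
k: 2·1 - 3·(-2) = 2 - (-6) = 8
b × c = (14, -4, 8)
a · (b × c) = (-2)·14 + (-2)·(-4) + (-1)·8 = -28 + 8 - 8 = -28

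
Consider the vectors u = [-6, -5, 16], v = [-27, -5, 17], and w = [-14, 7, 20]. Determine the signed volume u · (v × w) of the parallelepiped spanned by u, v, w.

-4340

v × w:
i: (-5)·20 - 17·7 = -100 - 119 = -219
j: 17·(-14) - (-27)·20 = -238 - (-540) = 302
k: (-27)·7 - (-5)·(-14) = -189 - 70 = -259
v × w = (-219, 302, -259)
u · (v × w) = (-6)·(-219) + (-5)·302 + 16·(-259) = 1314 - 1510 - 4144 = -4340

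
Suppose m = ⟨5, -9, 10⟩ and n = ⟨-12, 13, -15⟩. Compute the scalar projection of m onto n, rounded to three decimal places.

m · n = 5·(-12) + (-9)·13 + 10·(-15) = -60 - 117 - 150 = -327
|n| = √(144 + 169 + 225) = √538 ≈ 23.1948
comp_n m = -327 / √538 ≈ -14.098

-14.098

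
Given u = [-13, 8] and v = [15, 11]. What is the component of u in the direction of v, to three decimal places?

u · v = (-13)·15 + 8·11 = -195 + 88 = -107
|v| = √(225 + 121) = √346 ≈ 18.6011
comp_v u = -107 / √346 ≈ -5.752

-5.752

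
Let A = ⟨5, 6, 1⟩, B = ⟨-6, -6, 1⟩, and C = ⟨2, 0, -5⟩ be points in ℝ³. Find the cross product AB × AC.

(72, -66, 30)

AB = (-11, -12, 0)
AC = (-3, -6, -6)
i: (-12)·(-6) - 0·(-6) = 72 - 0 = 72
j: 0·(-3) - (-11)·(-6) = 0 - 66 = -66
k: (-11)·(-6) - (-12)·(-3) = 66 - 36 = 30
AB × AC = (72, -66, 30)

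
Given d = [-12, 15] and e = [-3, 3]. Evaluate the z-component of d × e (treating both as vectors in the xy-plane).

9

(-12)·3 - 15·(-3) = -36 - (-45) = 9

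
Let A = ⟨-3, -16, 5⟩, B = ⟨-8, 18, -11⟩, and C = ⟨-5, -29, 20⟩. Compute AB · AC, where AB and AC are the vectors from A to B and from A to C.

-672

AB = B − A = (-5, 34, -16)
AC = C − A = (-2, -13, 15)
AB · AC = (-5)·(-2) + 34·(-13) + (-16)·15 = 10 - 442 - 240 = -672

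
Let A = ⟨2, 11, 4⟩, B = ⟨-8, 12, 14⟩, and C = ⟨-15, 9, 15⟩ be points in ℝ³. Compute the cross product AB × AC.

AB = (-10, 1, 10)
AC = (-17, -2, 11)
i: 1·11 - 10·(-2) = 11 - (-20) = 31
j: 10·(-17) - (-10)·11 = -170 - (-110) = -60
k: (-10)·(-2) - 1·(-17) = 20 - (-17) = 37
AB × AC = (31, -60, 37)

(31, -60, 37)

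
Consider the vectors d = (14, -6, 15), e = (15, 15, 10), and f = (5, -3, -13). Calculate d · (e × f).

-5580

e × f:
i: 15·(-13) - 10·(-3) = -195 - (-30) = -165
j: 10·5 - 15·(-13) = 50 - (-195) = 245
k: 15·(-3) - 15·5 = -45 - 75 = -120
e × f = (-165, 245, -120)
d · (e × f) = 14·(-165) + (-6)·245 + 15·(-120) = -2310 - 1470 - 1800 = -5580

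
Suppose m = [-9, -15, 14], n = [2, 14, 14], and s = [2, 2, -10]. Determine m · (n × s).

456

n × s:
i: 14·(-10) - 14·2 = -140 - 28 = -168
j: 14·2 - 2·(-10) = 28 - (-20) = 48
k: 2·2 - 14·2 = 4 - 28 = -24
n × s = (-168, 48, -24)
m · (n × s) = (-9)·(-168) + (-15)·48 + 14·(-24) = 1512 - 720 - 336 = 456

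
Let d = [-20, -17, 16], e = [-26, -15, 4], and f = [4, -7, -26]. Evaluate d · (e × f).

6732

e × f:
i: (-15)·(-26) - 4·(-7) = 390 - (-28) = 418
j: 4·4 - (-26)·(-26) = 16 - 676 = -660
k: (-26)·(-7) - (-15)·4 = 182 - (-60) = 242
e × f = (418, -660, 242)
d · (e × f) = (-20)·418 + (-17)·(-660) + 16·242 = -8360 + 11220 + 3872 = 6732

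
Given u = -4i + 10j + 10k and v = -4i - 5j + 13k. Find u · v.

u · v = (-4)·(-4) + 10·(-5) + 10·13 = 16 - 50 + 130 = 96

96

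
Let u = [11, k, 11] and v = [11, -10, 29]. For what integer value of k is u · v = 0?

44

u · v = 11·11 + k·(-10) + 11·29 = 440 - 10k
Set equal to 0: -10k = -440, so k = 44.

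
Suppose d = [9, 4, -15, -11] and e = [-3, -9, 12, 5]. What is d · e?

d · e = 9·(-3) + 4·(-9) + (-15)·12 + (-11)·5 = -27 - 36 - 180 - 55 = -298

-298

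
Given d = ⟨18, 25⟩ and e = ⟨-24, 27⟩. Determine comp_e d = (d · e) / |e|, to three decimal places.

d · e = 18·(-24) + 25·27 = -432 + 675 = 243
|e| = √(576 + 729) = √1305 ≈ 36.1248
comp_e d = 243 / √1305 ≈ 6.727

6.727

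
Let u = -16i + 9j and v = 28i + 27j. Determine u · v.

u · v = (-16)·28 + 9·27 = -448 + 243 = -205

-205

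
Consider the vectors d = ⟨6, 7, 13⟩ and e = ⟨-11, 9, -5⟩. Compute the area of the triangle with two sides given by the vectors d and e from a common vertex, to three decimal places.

115.146

i: 7·(-5) - 13·9 = -35 - 117 = -152
j: 13·(-11) - 6·(-5) = -143 - (-30) = -113
k: 6·9 - 7·(-11) = 54 - (-77) = 131
d × e = (-152, -113, 131)
|d × e| = √((-152)² + (-113)² + 131²) = √53034 ≈ 230.2911
area = ½ · 230.2911 ≈ 115.146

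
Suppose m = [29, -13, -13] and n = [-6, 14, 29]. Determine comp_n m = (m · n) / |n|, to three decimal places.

m · n = 29·(-6) + (-13)·14 + (-13)·29 = -174 - 182 - 377 = -733
|n| = √(36 + 196 + 841) = √1073 ≈ 32.7567
comp_n m = -733 / √1073 ≈ -22.377

-22.377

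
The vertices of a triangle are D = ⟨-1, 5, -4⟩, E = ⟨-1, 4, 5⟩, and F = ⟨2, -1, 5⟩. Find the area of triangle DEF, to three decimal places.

26.282

DE = (0, -1, 9),  DF = (3, -6, 9)
i: (-1)·9 - 9·(-6) = -9 - (-54) = 45
j: 9·3 - 0·9 = 27 - 0 = 27
k: 0·(-6) - (-1)·3 = 0 - (-3) = 3
DE × DF = (45, 27, 3)
|DE × DF| = √2763 ≈ 52.5642
area = ½ · 52.5642 ≈ 26.282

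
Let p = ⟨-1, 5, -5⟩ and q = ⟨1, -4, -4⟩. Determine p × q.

(-40, -9, -1)

i: 5·(-4) - (-5)·(-4) = -20 - 20 = -40
j: (-5)·1 - (-1)·(-4) = -5 - 4 = -9
k: (-1)·(-4) - 5·1 = 4 - 5 = -1
p × q = (-40, -9, -1)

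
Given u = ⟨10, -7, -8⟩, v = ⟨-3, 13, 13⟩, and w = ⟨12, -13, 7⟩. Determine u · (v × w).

2297

v × w:
i: 13·7 - 13·(-13) = 91 - (-169) = 260
j: 13·12 - (-3)·7 = 156 - (-21) = 177
k: (-3)·(-13) - 13·12 = 39 - 156 = -117
v × w = (260, 177, -117)
u · (v × w) = 10·260 + (-7)·177 + (-8)·(-117) = 2600 - 1239 + 936 = 2297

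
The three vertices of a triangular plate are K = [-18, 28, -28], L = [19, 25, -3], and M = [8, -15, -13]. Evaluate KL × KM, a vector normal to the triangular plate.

(1030, 95, -1513)

KL = (37, -3, 25)
KM = (26, -43, 15)
i: (-3)·15 - 25·(-43) = -45 - (-1075) = 1030
j: 25·26 - 37·15 = 650 - 555 = 95
k: 37·(-43) - (-3)·26 = -1591 - (-78) = -1513
KL × KM = (1030, 95, -1513)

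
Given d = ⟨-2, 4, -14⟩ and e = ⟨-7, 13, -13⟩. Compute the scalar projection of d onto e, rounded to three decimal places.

12.607

d · e = (-2)·(-7) + 4·13 + (-14)·(-13) = 14 + 52 + 182 = 248
|e| = √(49 + 169 + 169) = √387 ≈ 19.6723
comp_e d = 248 / √387 ≈ 12.607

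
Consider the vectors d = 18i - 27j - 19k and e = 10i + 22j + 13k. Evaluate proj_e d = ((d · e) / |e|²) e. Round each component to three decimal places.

(-8.778, -19.312, -11.412)

d · e = 18·10 + (-27)·22 + (-19)·13 = 180 - 594 - 247 = -661
|e|² = 100 + 484 + 169 = 753
proj_e d = (-661/753) · (10, 22, 13) ≈ (-8.778, -19.312, -11.412)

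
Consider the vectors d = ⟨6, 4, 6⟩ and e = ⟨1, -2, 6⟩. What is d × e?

(36, -30, -16)

i: 4·6 - 6·(-2) = 24 - (-12) = 36
j: 6·1 - 6·6 = 6 - 36 = -30
k: 6·(-2) - 4·1 = -12 - 4 = -16
d × e = (36, -30, -16)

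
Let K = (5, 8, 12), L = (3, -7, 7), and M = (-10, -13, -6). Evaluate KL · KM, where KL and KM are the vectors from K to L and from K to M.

KL = L − K = (-2, -15, -5)
KM = M − K = (-15, -21, -18)
KL · KM = (-2)·(-15) + (-15)·(-21) + (-5)·(-18) = 30 + 315 + 90 = 435

435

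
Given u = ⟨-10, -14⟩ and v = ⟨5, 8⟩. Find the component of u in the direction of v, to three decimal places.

u · v = (-10)·5 + (-14)·8 = -50 - 112 = -162
|v| = √(25 + 64) = √89 ≈ 9.4340
comp_v u = -162 / √89 ≈ -17.172

-17.172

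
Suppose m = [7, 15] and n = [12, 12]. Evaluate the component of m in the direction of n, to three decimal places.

15.556

m · n = 7·12 + 15·12 = 84 + 180 = 264
|n| = √(144 + 144) = √288 ≈ 16.9706
comp_n m = 264 / √288 ≈ 15.556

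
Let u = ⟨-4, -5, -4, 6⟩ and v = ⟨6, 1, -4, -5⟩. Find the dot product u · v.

u · v = (-4)·6 + (-5)·1 + (-4)·(-4) + 6·(-5) = -24 - 5 + 16 - 30 = -43

-43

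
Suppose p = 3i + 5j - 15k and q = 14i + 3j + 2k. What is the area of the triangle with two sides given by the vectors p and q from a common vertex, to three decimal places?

115.544

i: 5·2 - (-15)·3 = 10 - (-45) = 55
j: (-15)·14 - 3·2 = -210 - 6 = -216
k: 3·3 - 5·14 = 9 - 70 = -61
p × q = (55, -216, -61)
|p × q| = √(55² + (-216)² + (-61)²) = √53402 ≈ 231.0887
area = ½ · 231.0887 ≈ 115.544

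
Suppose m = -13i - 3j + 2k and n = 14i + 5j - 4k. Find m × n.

i: (-3)·(-4) - 2·5 = 12 - 10 = 2
j: 2·14 - (-13)·(-4) = 28 - 52 = -24
k: (-13)·5 - (-3)·14 = -65 - (-42) = -23
m × n = (2, -24, -23)

(2, -24, -23)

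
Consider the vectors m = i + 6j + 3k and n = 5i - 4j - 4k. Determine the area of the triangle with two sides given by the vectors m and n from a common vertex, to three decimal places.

i: 6·(-4) - 3·(-4) = -24 - (-12) = -12
j: 3·5 - 1·(-4) = 15 - (-4) = 19
k: 1·(-4) - 6·5 = -4 - 30 = -34
m × n = (-12, 19, -34)
|m × n| = √((-12)² + 19² + (-34)²) = √1661 ≈ 40.7554
area = ½ · 40.7554 ≈ 20.378

20.378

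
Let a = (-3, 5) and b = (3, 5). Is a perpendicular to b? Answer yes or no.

a · b = (-3)·3 + 5·5 = -9 + 25 = 16
Nonzero, so the vectors are not orthogonal.

no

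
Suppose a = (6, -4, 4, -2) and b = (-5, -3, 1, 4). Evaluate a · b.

-22

a · b = 6·(-5) + (-4)·(-3) + 4·1 + (-2)·4 = -30 + 12 + 4 - 8 = -22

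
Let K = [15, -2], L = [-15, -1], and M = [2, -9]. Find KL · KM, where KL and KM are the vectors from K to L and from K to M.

KL = L − K = (-30, 1)
KM = M − K = (-13, -7)
KL · KM = (-30)·(-13) + 1·(-7) = 390 - 7 = 383

383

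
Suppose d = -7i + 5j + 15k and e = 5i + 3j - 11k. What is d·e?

-185

d · e = (-7)·5 + 5·3 + 15·(-11) = -35 + 15 - 165 = -185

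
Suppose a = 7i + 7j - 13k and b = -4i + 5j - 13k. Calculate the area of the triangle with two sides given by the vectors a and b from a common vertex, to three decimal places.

79.205

i: 7·(-13) - (-13)·5 = -91 - (-65) = -26
j: (-13)·(-4) - 7·(-13) = 52 - (-91) = 143
k: 7·5 - 7·(-4) = 35 - (-28) = 63
a × b = (-26, 143, 63)
|a × b| = √((-26)² + 143² + 63²) = √25094 ≈ 158.4109
area = ½ · 158.4109 ≈ 79.205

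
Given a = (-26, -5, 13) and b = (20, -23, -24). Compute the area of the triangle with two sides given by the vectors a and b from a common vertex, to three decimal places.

i: (-5)·(-24) - 13·(-23) = 120 - (-299) = 419
j: 13·20 - (-26)·(-24) = 260 - 624 = -364
k: (-26)·(-23) - (-5)·20 = 598 - (-100) = 698
a × b = (419, -364, 698)
|a × b| = √(419² + (-364)² + 698²) = √795261 ≈ 891.7741
area = ½ · 891.7741 ≈ 445.887

445.887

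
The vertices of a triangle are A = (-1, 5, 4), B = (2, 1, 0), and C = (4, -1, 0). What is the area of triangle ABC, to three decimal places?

5.745

AB = (3, -4, -4),  AC = (5, -6, -4)
i: (-4)·(-4) - (-4)·(-6) = 16 - 24 = -8
j: (-4)·5 - 3·(-4) = -20 - (-12) = -8
k: 3·(-6) - (-4)·5 = -18 - (-20) = 2
AB × AC = (-8, -8, 2)
|AB × AC| = √132 ≈ 11.4891
area = ½ · 11.4891 ≈ 5.745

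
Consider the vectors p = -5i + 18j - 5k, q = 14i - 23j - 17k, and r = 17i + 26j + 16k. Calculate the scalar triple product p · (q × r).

-13379

q × r:
i: (-23)·16 - (-17)·26 = -368 - (-442) = 74
j: (-17)·17 - 14·16 = -289 - 224 = -513
k: 14·26 - (-23)·17 = 364 - (-391) = 755
q × r = (74, -513, 755)
p · (q × r) = (-5)·74 + 18·(-513) + (-5)·755 = -370 - 9234 - 3775 = -13379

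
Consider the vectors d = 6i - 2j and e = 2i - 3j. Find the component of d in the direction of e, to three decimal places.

d · e = 6·2 + (-2)·(-3) = 12 + 6 = 18
|e| = √(4 + 9) = √13 ≈ 3.6056
comp_e d = 18 / √13 ≈ 4.992

4.992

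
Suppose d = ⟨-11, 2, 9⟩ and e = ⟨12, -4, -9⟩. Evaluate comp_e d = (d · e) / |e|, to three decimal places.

-14.236

d · e = (-11)·12 + 2·(-4) + 9·(-9) = -132 - 8 - 81 = -221
|e| = √(144 + 16 + 81) = √241 ≈ 15.5242
comp_e d = -221 / √241 ≈ -14.236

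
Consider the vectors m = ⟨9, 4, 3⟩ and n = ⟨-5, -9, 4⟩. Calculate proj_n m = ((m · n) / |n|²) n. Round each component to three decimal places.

m · n = 9·(-5) + 4·(-9) + 3·4 = -45 - 36 + 12 = -69
|n|² = 25 + 81 + 16 = 122
proj_n m = (-69/122) · (-5, -9, 4) ≈ (2.828, 5.090, -2.262)

(2.828, 5.090, -2.262)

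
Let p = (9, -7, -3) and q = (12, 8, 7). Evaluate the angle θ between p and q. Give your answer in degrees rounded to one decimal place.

p · q = 9·12 + (-7)·8 + (-3)·7 = 108 - 56 - 21 = 31
|p|² = 81 + 49 + 9 = 139,  |p| = √139 ≈ 11.789826
|q|² = 144 + 64 + 49 = 257,  |q| = √257 ≈ 16.031220
cos θ = 31 / (11.789826 · 16.031220) ≈ 0.16402
θ = arccos(0.16402) ≈ 80.6°

80.6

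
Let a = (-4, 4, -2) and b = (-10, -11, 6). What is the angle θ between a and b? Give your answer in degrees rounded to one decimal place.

99.6

a · b = (-4)·(-10) + 4·(-11) + (-2)·6 = 40 - 44 - 12 = -16
|a|² = 16 + 16 + 4 = 36,  |a| = √36 ≈ 6.000000
|b|² = 100 + 121 + 36 = 257,  |b| = √257 ≈ 16.031220
cos θ = -16 / (6.000000 · 16.031220) ≈ -0.16634
θ = arccos(-0.16634) ≈ 99.6°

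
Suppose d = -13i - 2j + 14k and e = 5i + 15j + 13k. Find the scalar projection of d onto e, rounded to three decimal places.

4.250

d · e = (-13)·5 + (-2)·15 + 14·13 = -65 - 30 + 182 = 87
|e| = √(25 + 225 + 169) = √419 ≈ 20.4695
comp_e d = 87 / √419 ≈ 4.250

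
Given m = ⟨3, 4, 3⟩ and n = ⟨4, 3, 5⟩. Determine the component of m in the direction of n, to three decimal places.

5.515

m · n = 3·4 + 4·3 + 3·5 = 12 + 12 + 15 = 39
|n| = √(16 + 9 + 25) = √50 ≈ 7.0711
comp_n m = 39 / √50 ≈ 5.515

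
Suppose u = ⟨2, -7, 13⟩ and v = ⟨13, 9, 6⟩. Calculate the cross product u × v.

(-159, 157, 109)

i: (-7)·6 - 13·9 = -42 - 117 = -159
j: 13·13 - 2·6 = 169 - 12 = 157
k: 2·9 - (-7)·13 = 18 - (-91) = 109
u × v = (-159, 157, 109)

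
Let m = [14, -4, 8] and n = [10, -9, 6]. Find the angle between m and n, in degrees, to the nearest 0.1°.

m · n = 14·10 + (-4)·(-9) + 8·6 = 140 + 36 + 48 = 224
|m|² = 196 + 16 + 64 = 276,  |m| = √276 ≈ 16.613248
|n|² = 100 + 81 + 36 = 217,  |n| = √217 ≈ 14.730920
cos θ = 224 / (16.613248 · 14.730920) ≈ 0.91530
θ = arccos(0.91530) ≈ 23.8°

23.8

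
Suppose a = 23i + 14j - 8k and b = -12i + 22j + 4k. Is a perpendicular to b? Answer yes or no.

yes

a · b = 23·(-12) + 14·22 + (-8)·4 = -276 + 308 - 32 = 0
Zero, so the vectors are orthogonal.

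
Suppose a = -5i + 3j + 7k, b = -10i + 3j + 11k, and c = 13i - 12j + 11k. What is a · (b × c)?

b × c:
i: 3·11 - 11·(-12) = 33 - (-132) = 165
j: 11·13 - (-10)·11 = 143 - (-110) = 253
k: (-10)·(-12) - 3·13 = 120 - 39 = 81
b × c = (165, 253, 81)
a · (b × c) = (-5)·165 + 3·253 + 7·81 = -825 + 759 + 567 = 501

501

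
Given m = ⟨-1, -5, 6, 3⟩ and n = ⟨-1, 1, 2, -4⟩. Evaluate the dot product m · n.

m · n = (-1)·(-1) + (-5)·1 + 6·2 + 3·(-4) = 1 - 5 + 12 - 12 = -4

-4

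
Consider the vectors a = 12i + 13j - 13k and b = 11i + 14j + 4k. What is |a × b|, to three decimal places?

i: 13·4 - (-13)·14 = 52 - (-182) = 234
j: (-13)·11 - 12·4 = -143 - 48 = -191
k: 12·14 - 13·11 = 168 - 143 = 25
a × b = (234, -191, 25)
|a × b| = √(234² + (-191)² + 25²) = √91862 ≈ 303.0874

303.087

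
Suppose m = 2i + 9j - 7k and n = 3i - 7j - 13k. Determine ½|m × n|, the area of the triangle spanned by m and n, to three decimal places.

85.531

i: 9·(-13) - (-7)·(-7) = -117 - 49 = -166
j: (-7)·3 - 2·(-13) = -21 - (-26) = 5
k: 2·(-7) - 9·3 = -14 - 27 = -41
m × n = (-166, 5, -41)
|m × n| = √((-166)² + 5² + (-41)²) = √29262 ≈ 171.0614
area = ½ · 171.0614 ≈ 85.531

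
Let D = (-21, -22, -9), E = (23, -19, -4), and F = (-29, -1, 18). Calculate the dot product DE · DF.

DE = E − D = (44, 3, 5)
DF = F − D = (-8, 21, 27)
DE · DF = 44·(-8) + 3·21 + 5·27 = -352 + 63 + 135 = -154

-154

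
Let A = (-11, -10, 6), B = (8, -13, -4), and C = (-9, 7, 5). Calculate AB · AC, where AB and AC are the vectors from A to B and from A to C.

-3

AB = B − A = (19, -3, -10)
AC = C − A = (2, 17, -1)
AB · AC = 19·2 + (-3)·17 + (-10)·(-1) = 38 - 51 + 10 = -3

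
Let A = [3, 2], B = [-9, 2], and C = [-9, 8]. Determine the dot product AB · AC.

144

AB = B − A = (-12, 0)
AC = C − A = (-12, 6)
AB · AC = (-12)·(-12) + 0·6 = 144 + 0 = 144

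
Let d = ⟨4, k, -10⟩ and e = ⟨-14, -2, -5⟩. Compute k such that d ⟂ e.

-3

d · e = 4·(-14) + k·(-2) + (-10)·(-5) = -6 - 2k
Set equal to 0: -2k = 6, so k = -3.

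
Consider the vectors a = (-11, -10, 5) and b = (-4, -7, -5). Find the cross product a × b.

i: (-10)·(-5) - 5·(-7) = 50 - (-35) = 85
j: 5·(-4) - (-11)·(-5) = -20 - 55 = -75
k: (-11)·(-7) - (-10)·(-4) = 77 - 40 = 37
a × b = (85, -75, 37)

(85, -75, 37)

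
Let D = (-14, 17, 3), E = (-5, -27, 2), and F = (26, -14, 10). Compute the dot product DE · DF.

1717

DE = E − D = (9, -44, -1)
DF = F − D = (40, -31, 7)
DE · DF = 9·40 + (-44)·(-31) + (-1)·7 = 360 + 1364 - 7 = 1717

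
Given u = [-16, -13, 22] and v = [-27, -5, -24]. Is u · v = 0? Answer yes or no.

no

u · v = (-16)·(-27) + (-13)·(-5) + 22·(-24) = 432 + 65 - 528 = -31
Nonzero, so the vectors are not orthogonal.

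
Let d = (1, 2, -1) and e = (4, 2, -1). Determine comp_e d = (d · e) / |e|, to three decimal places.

d · e = 1·4 + 2·2 + (-1)·(-1) = 4 + 4 + 1 = 9
|e| = √(16 + 4 + 1) = √21 ≈ 4.5826
comp_e d = 9 / √21 ≈ 1.964

1.964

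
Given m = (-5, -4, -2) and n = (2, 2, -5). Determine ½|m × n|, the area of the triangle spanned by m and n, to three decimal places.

18.848

i: (-4)·(-5) - (-2)·2 = 20 - (-4) = 24
j: (-2)·2 - (-5)·(-5) = -4 - 25 = -29
k: (-5)·2 - (-4)·2 = -10 - (-8) = -2
m × n = (24, -29, -2)
|m × n| = √(24² + (-29)² + (-2)²) = √1421 ≈ 37.6962
area = ½ · 37.6962 ≈ 18.848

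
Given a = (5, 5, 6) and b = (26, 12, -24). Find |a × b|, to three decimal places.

i: 5·(-24) - 6·12 = -120 - 72 = -192
j: 6·26 - 5·(-24) = 156 - (-120) = 276
k: 5·12 - 5·26 = 60 - 130 = -70
a × b = (-192, 276, -70)
|a × b| = √((-192)² + 276² + (-70)²) = √117940 ≈ 343.4239

343.424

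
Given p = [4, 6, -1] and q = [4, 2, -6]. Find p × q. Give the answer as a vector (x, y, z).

(-34, 20, -16)

i: 6·(-6) - (-1)·2 = -36 - (-2) = -34
j: (-1)·4 - 4·(-6) = -4 - (-24) = 20
k: 4·2 - 6·4 = 8 - 24 = -16
p × q = (-34, 20, -16)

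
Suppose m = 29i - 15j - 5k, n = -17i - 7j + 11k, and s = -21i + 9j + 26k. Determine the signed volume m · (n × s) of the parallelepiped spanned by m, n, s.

n × s:
i: (-7)·26 - 11·9 = -182 - 99 = -281
j: 11·(-21) - (-17)·26 = -231 - (-442) = 211
k: (-17)·9 - (-7)·(-21) = -153 - 147 = -300
n × s = (-281, 211, -300)
m · (n × s) = 29·(-281) + (-15)·211 + (-5)·(-300) = -8149 - 3165 + 1500 = -9814

-9814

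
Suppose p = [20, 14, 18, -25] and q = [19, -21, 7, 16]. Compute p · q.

p · q = 20·19 + 14·(-21) + 18·7 + (-25)·16 = 380 - 294 + 126 - 400 = -188

-188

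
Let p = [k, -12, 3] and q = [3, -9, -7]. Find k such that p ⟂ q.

-29

p · q = k·3 + (-12)·(-9) + 3·(-7) = 87 + 3k
Set equal to 0: 3k = -87, so k = -29.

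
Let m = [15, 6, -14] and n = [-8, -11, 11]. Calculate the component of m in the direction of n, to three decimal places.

-19.437

m · n = 15·(-8) + 6·(-11) + (-14)·11 = -120 - 66 - 154 = -340
|n| = √(64 + 121 + 121) = √306 ≈ 17.4929
comp_n m = -340 / √306 ≈ -19.437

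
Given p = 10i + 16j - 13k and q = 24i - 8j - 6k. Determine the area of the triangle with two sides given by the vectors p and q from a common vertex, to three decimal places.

282.312

i: 16·(-6) - (-13)·(-8) = -96 - 104 = -200
j: (-13)·24 - 10·(-6) = -312 - (-60) = -252
k: 10·(-8) - 16·24 = -80 - 384 = -464
p × q = (-200, -252, -464)
|p × q| = √((-200)² + (-252)² + (-464)²) = √318800 ≈ 564.6238
area = ½ · 564.6238 ≈ 282.312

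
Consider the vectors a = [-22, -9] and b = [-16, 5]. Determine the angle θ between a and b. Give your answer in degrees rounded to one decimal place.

a · b = (-22)·(-16) + (-9)·5 = 352 - 45 = 307
|a|² = 484 + 81 = 565,  |a| = √565 ≈ 23.769729
|b|² = 256 + 25 = 281,  |b| = √281 ≈ 16.763055
cos θ = 307 / (23.769729 · 16.763055) ≈ 0.77048
θ = arccos(0.77048) ≈ 39.6°

39.6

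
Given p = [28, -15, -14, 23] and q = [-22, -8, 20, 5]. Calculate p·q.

p · q = 28·(-22) + (-15)·(-8) + (-14)·20 + 23·5 = -616 + 120 - 280 + 115 = -661

-661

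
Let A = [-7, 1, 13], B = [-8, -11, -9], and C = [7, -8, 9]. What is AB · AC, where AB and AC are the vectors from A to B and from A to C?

AB = B − A = (-1, -12, -22)
AC = C − A = (14, -9, -4)
AB · AC = (-1)·14 + (-12)·(-9) + (-22)·(-4) = -14 + 108 + 88 = 182

182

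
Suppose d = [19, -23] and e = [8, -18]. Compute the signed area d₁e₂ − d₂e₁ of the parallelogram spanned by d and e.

19·(-18) - (-23)·8 = -342 - (-184) = -158

-158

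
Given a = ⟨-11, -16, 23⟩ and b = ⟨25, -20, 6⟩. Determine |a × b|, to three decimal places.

i: (-16)·6 - 23·(-20) = -96 - (-460) = 364
j: 23·25 - (-11)·6 = 575 - (-66) = 641
k: (-11)·(-20) - (-16)·25 = 220 - (-400) = 620
a × b = (364, 641, 620)
|a × b| = √(364² + 641² + 620²) = √927777 ≈ 963.2118

963.212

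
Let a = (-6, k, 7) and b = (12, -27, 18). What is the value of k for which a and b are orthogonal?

2

a · b = (-6)·12 + k·(-27) + 7·18 = 54 - 27k
Set equal to 0: -27k = -54, so k = 2.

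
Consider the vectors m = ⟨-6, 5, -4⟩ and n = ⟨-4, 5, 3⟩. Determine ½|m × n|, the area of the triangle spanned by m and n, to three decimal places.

i: 5·3 - (-4)·5 = 15 - (-20) = 35
j: (-4)·(-4) - (-6)·3 = 16 - (-18) = 34
k: (-6)·5 - 5·(-4) = -30 - (-20) = -10
m × n = (35, 34, -10)
|m × n| = √(35² + 34² + (-10)²) = √2481 ≈ 49.8096
area = ½ · 49.8096 ≈ 24.905

24.905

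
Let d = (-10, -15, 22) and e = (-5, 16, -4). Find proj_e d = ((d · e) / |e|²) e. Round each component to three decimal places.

(4.680, -14.976, 3.744)

d · e = (-10)·(-5) + (-15)·16 + 22·(-4) = 50 - 240 - 88 = -278
|e|² = 25 + 256 + 16 = 297
proj_e d = (-278/297) · (-5, 16, -4) ≈ (4.680, -14.976, 3.744)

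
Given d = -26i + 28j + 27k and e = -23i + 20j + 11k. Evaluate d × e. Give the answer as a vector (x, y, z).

i: 28·11 - 27·20 = 308 - 540 = -232
j: 27·(-23) - (-26)·11 = -621 - (-286) = -335
k: (-26)·20 - 28·(-23) = -520 - (-644) = 124
d × e = (-232, -335, 124)

(-232, -335, 124)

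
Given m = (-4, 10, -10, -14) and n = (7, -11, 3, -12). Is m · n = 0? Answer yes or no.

yes

m · n = (-4)·7 + 10·(-11) + (-10)·3 + (-14)·(-12) = -28 - 110 - 30 + 168 = 0
Zero, so the vectors are orthogonal.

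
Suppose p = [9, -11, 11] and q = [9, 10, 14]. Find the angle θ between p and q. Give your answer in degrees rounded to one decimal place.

69.0

p · q = 9·9 + (-11)·10 + 11·14 = 81 - 110 + 154 = 125
|p|² = 81 + 121 + 121 = 323,  |p| = √323 ≈ 17.972201
|q|² = 81 + 100 + 196 = 377,  |q| = √377 ≈ 19.416488
cos θ = 125 / (17.972201 · 19.416488) ≈ 0.35821
θ = arccos(0.35821) ≈ 69.0°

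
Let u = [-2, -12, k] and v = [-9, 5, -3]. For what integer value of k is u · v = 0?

-14

u · v = (-2)·(-9) + (-12)·5 + k·(-3) = -42 - 3k
Set equal to 0: -3k = 42, so k = -14.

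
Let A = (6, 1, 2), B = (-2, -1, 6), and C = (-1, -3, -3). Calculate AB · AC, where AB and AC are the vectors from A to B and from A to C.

AB = B − A = (-8, -2, 4)
AC = C − A = (-7, -4, -5)
AB · AC = (-8)·(-7) + (-2)·(-4) + 4·(-5) = 56 + 8 - 20 = 44

44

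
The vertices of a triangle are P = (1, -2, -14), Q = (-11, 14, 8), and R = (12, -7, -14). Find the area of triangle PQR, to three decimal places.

145.017

PQ = (-12, 16, 22),  PR = (11, -5, 0)
i: 16·0 - 22·(-5) = 0 - (-110) = 110
j: 22·11 - (-12)·0 = 242 - 0 = 242
k: (-12)·(-5) - 16·11 = 60 - 176 = -116
PQ × PR = (110, 242, -116)
|PQ × PR| = √84120 ≈ 290.0345
area = ½ · 290.0345 ≈ 145.017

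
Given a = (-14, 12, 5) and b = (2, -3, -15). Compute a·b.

-139

a · b = (-14)·2 + 12·(-3) + 5·(-15) = -28 - 36 - 75 = -139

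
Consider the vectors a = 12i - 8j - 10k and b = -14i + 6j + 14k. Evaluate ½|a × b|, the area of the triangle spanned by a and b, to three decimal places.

35.665

i: (-8)·14 - (-10)·6 = -112 - (-60) = -52
j: (-10)·(-14) - 12·14 = 140 - 168 = -28
k: 12·6 - (-8)·(-14) = 72 - 112 = -40
a × b = (-52, -28, -40)
|a × b| = √((-52)² + (-28)² + (-40)²) = √5088 ≈ 71.3302
area = ½ · 71.3302 ≈ 35.665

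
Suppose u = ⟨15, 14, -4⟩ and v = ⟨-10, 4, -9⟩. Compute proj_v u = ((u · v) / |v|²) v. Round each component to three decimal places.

(2.944, -1.178, 2.650)

u · v = 15·(-10) + 14·4 + (-4)·(-9) = -150 + 56 + 36 = -58
|v|² = 100 + 16 + 81 = 197
proj_v u = (-58/197) · (-10, 4, -9) ≈ (2.944, -1.178, 2.650)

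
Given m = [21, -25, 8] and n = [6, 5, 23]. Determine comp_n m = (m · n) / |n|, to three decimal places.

m · n = 21·6 + (-25)·5 + 8·23 = 126 - 125 + 184 = 185
|n| = √(36 + 25 + 529) = √590 ≈ 24.2899
comp_n m = 185 / √590 ≈ 7.616

7.616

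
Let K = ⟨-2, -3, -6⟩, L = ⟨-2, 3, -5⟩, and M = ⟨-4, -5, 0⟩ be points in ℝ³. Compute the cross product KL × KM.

(38, -2, 12)

KL = (0, 6, 1)
KM = (-2, -2, 6)
i: 6·6 - 1·(-2) = 36 - (-2) = 38
j: 1·(-2) - 0·6 = -2 - 0 = -2
k: 0·(-2) - 6·(-2) = 0 - (-12) = 12
KL × KM = (38, -2, 12)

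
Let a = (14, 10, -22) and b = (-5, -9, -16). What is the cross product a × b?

i: 10·(-16) - (-22)·(-9) = -160 - 198 = -358
j: (-22)·(-5) - 14·(-16) = 110 - (-224) = 334
k: 14·(-9) - 10·(-5) = -126 - (-50) = -76
a × b = (-358, 334, -76)

(-358, 334, -76)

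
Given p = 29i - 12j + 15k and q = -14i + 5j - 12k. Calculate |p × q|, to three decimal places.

i: (-12)·(-12) - 15·5 = 144 - 75 = 69
j: 15·(-14) - 29·(-12) = -210 - (-348) = 138
k: 29·5 - (-12)·(-14) = 145 - 168 = -23
p × q = (69, 138, -23)
|p × q| = √(69² + 138² + (-23)²) = √24334 ≈ 155.9936

155.994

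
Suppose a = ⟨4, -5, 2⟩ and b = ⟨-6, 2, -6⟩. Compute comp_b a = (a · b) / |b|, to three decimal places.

-5.277

a · b = 4·(-6) + (-5)·2 + 2·(-6) = -24 - 10 - 12 = -46
|b| = √(36 + 4 + 36) = √76 ≈ 8.7178
comp_b a = -46 / √76 ≈ -5.277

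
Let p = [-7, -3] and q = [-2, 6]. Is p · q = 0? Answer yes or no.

no

p · q = (-7)·(-2) + (-3)·6 = 14 - 18 = -4
Nonzero, so the vectors are not orthogonal.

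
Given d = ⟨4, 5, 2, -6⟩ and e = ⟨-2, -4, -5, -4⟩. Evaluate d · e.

-14

d · e = 4·(-2) + 5·(-4) + 2·(-5) + (-6)·(-4) = -8 - 20 - 10 + 24 = -14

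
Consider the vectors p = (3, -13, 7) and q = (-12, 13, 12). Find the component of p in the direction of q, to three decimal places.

p · q = 3·(-12) + (-13)·13 + 7·12 = -36 - 169 + 84 = -121
|q| = √(144 + 169 + 144) = √457 ≈ 21.3776
comp_q p = -121 / √457 ≈ -5.660

-5.660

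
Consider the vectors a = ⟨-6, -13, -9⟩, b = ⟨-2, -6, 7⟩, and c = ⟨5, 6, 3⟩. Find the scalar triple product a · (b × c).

-335

b × c:
i: (-6)·3 - 7·6 = -18 - 42 = -60
j: 7·5 - (-2)·3 = 35 - (-6) = 41
k: (-2)·6 - (-6)·5 = -12 - (-30) = 18
b × c = (-60, 41, 18)
a · (b × c) = (-6)·(-60) + (-13)·41 + (-9)·18 = 360 - 533 - 162 = -335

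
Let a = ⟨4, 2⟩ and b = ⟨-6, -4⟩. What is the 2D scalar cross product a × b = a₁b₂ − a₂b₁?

-4

4·(-4) - 2·(-6) = -16 - (-12) = -4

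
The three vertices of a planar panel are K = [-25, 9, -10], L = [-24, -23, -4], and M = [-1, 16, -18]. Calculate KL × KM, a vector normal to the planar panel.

KL = (1, -32, 6)
KM = (24, 7, -8)
i: (-32)·(-8) - 6·7 = 256 - 42 = 214
j: 6·24 - 1·(-8) = 144 - (-8) = 152
k: 1·7 - (-32)·24 = 7 - (-768) = 775
KL × KM = (214, 152, 775)

(214, 152, 775)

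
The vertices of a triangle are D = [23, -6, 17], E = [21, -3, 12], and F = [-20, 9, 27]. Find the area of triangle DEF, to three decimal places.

137.887

DE = (-2, 3, -5),  DF = (-43, 15, 10)
i: 3·10 - (-5)·15 = 30 - (-75) = 105
j: (-5)·(-43) - (-2)·10 = 215 - (-20) = 235
k: (-2)·15 - 3·(-43) = -30 - (-129) = 99
DE × DF = (105, 235, 99)
|DE × DF| = √76051 ≈ 275.7735
area = ½ · 275.7735 ≈ 137.887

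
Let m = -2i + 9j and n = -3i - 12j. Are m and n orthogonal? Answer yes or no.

m · n = (-2)·(-3) + 9·(-12) = 6 - 108 = -102
Nonzero, so the vectors are not orthogonal.

no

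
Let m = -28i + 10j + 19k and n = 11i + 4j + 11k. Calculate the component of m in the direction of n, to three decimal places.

m · n = (-28)·11 + 10·4 + 19·11 = -308 + 40 + 209 = -59
|n| = √(121 + 16 + 121) = √258 ≈ 16.0624
comp_n m = -59 / √258 ≈ -3.673

-3.673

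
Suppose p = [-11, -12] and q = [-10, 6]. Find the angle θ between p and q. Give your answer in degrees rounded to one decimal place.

78.5

p · q = (-11)·(-10) + (-12)·6 = 110 - 72 = 38
|p|² = 121 + 144 = 265,  |p| = √265 ≈ 16.278821
|q|² = 100 + 36 = 136,  |q| = √136 ≈ 11.661904
cos θ = 38 / (16.278821 · 11.661904) ≈ 0.20017
θ = arccos(0.20017) ≈ 78.5°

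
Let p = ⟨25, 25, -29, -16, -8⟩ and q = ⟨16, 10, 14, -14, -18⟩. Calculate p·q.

612

p · q = 25·16 + 25·10 + (-29)·14 + (-16)·(-14) + (-8)·(-18) = 400 + 250 - 406 + 224 + 144 = 612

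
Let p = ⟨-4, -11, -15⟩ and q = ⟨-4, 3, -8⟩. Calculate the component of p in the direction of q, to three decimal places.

p · q = (-4)·(-4) + (-11)·3 + (-15)·(-8) = 16 - 33 + 120 = 103
|q| = √(16 + 9 + 64) = √89 ≈ 9.4340
comp_q p = 103 / √89 ≈ 10.918

10.918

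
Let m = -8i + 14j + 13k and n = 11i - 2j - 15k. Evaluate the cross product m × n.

i: 14·(-15) - 13·(-2) = -210 - (-26) = -184
j: 13·11 - (-8)·(-15) = 143 - 120 = 23
k: (-8)·(-2) - 14·11 = 16 - 154 = -138
m × n = (-184, 23, -138)

(-184, 23, -138)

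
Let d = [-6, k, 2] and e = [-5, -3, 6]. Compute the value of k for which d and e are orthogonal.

14

d · e = (-6)·(-5) + k·(-3) + 2·6 = 42 - 3k
Set equal to 0: -3k = -42, so k = 14.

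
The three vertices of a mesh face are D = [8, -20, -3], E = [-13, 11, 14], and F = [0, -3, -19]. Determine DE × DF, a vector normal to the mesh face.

(-785, -472, -109)

DE = (-21, 31, 17)
DF = (-8, 17, -16)
i: 31·(-16) - 17·17 = -496 - 289 = -785
j: 17·(-8) - (-21)·(-16) = -136 - 336 = -472
k: (-21)·17 - 31·(-8) = -357 - (-248) = -109
DE × DF = (-785, -472, -109)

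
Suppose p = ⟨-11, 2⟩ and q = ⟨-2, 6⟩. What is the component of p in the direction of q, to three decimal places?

p · q = (-11)·(-2) + 2·6 = 22 + 12 = 34
|q| = √(4 + 36) = √40 ≈ 6.3246
comp_q p = 34 / √40 ≈ 5.376

5.376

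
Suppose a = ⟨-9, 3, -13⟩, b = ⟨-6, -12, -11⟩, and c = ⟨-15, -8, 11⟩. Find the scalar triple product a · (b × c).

b × c:
i: (-12)·11 - (-11)·(-8) = -132 - 88 = -220
j: (-11)·(-15) - (-6)·11 = 165 - (-66) = 231
k: (-6)·(-8) - (-12)·(-15) = 48 - 180 = -132
b × c = (-220, 231, -132)
a · (b × c) = (-9)·(-220) + 3·231 + (-13)·(-132) = 1980 + 693 + 1716 = 4389

4389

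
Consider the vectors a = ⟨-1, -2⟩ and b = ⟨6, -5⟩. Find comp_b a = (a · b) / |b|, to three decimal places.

a · b = (-1)·6 + (-2)·(-5) = -6 + 10 = 4
|b| = √(36 + 25) = √61 ≈ 7.8102
comp_b a = 4 / √61 ≈ 0.512

0.512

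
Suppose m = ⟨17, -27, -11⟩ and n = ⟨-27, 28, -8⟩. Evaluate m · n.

m · n = 17·(-27) + (-27)·28 + (-11)·(-8) = -459 - 756 + 88 = -1127

-1127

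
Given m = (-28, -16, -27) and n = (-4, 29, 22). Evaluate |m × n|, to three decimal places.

i: (-16)·22 - (-27)·29 = -352 - (-783) = 431
j: (-27)·(-4) - (-28)·22 = 108 - (-616) = 724
k: (-28)·29 - (-16)·(-4) = -812 - 64 = -876
m × n = (431, 724, -876)
|m × n| = √(431² + 724² + (-876)²) = √1477313 ≈ 1215.4477

1215.448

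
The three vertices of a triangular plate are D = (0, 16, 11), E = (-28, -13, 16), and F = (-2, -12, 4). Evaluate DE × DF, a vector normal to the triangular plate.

DE = (-28, -29, 5)
DF = (-2, -28, -7)
i: (-29)·(-7) - 5·(-28) = 203 - (-140) = 343
j: 5·(-2) - (-28)·(-7) = -10 - 196 = -206
k: (-28)·(-28) - (-29)·(-2) = 784 - 58 = 726
DE × DF = (343, -206, 726)

(343, -206, 726)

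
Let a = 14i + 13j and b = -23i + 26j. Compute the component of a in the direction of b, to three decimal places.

a · b = 14·(-23) + 13·26 = -322 + 338 = 16
|b| = √(529 + 676) = √1205 ≈ 34.7131
comp_b a = 16 / √1205 ≈ 0.461

0.461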